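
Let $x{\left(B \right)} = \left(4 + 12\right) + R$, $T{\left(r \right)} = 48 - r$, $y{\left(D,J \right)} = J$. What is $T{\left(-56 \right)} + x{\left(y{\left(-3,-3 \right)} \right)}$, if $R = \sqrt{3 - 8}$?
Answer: $120 + i \sqrt{5} \approx 120.0 + 2.2361 i$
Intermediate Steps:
$R = i \sqrt{5}$ ($R = \sqrt{-5} = i \sqrt{5} \approx 2.2361 i$)
$x{\left(B \right)} = 16 + i \sqrt{5}$ ($x{\left(B \right)} = \left(4 + 12\right) + i \sqrt{5} = 16 + i \sqrt{5}$)
$T{\left(-56 \right)} + x{\left(y{\left(-3,-3 \right)} \right)} = \left(48 - -56\right) + \left(16 + i \sqrt{5}\right) = \left(48 + 56\right) + \left(16 + i \sqrt{5}\right) = 104 + \left(16 + i \sqrt{5}\right) = 120 + i \sqrt{5}$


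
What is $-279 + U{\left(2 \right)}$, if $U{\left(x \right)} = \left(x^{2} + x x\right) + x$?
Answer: $-269$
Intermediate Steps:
$U{\left(x \right)} = x + 2 x^{2}$ ($U{\left(x \right)} = \left(x^{2} + x^{2}\right) + x = 2 x^{2} + x = x + 2 x^{2}$)
$-279 + U{\left(2 \right)} = -279 + 2 \left(1 + 2 \cdot 2\right) = -279 + 2 \left(1 + 4\right) = -279 + 2 \cdot 5 = -279 + 10 = -269$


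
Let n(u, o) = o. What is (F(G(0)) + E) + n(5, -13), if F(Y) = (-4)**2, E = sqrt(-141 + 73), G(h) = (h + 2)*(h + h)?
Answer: 3 + 2*I*sqrt(17) ≈ 3.0 + 8.2462*I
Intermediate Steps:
G(h) = 2*h*(2 + h) (G(h) = (2 + h)*(2*h) = 2*h*(2 + h))
E = 2*I*sqrt(17) (E = sqrt(-68) = 2*I*sqrt(17) ≈ 8.2462*I)
F(Y) = 16
(F(G(0)) + E) + n(5, -13) = (16 + 2*I*sqrt(17)) - 13 = 3 + 2*I*sqrt(17)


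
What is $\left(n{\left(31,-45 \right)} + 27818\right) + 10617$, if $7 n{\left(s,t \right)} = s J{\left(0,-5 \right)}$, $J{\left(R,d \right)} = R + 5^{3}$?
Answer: $\frac{272920}{7} \approx 38989.0$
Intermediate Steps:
$J{\left(R,d \right)} = 125 + R$ ($J{\left(R,d \right)} = R + 125 = 125 + R$)
$n{\left(s,t \right)} = \frac{125 s}{7}$ ($n{\left(s,t \right)} = \frac{s \left(125 + 0\right)}{7} = \frac{s 125}{7} = \frac{125 s}{7}$)
$\left(n{\left(31,-45 \right)} + 27818\right) + 10617 = \left(\frac{125}{7} \cdot 31 + 27818\right) + 10617 = \left(\frac{3875}{7} + 27818\right) + 10617 = \frac{198601}{7} + 10617 = \frac{272920}{7}$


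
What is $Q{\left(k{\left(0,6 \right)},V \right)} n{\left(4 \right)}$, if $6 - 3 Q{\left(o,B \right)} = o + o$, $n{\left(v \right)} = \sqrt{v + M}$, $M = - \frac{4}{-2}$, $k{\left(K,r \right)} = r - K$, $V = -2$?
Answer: $- 2 \sqrt{6} \approx -4.899$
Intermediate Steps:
$M = 2$ ($M = \left(-4\right) \left(- \frac{1}{2}\right) = 2$)
$n{\left(v \right)} = \sqrt{2 + v}$ ($n{\left(v \right)} = \sqrt{v + 2} = \sqrt{2 + v}$)
$Q{\left(o,B \right)} = 2 - \frac{2 o}{3}$ ($Q{\left(o,B \right)} = 2 - \frac{o + o}{3} = 2 - \frac{2 o}{3}$)
$Q{\left(k{\left(0,6 \right)},V \right)} n{\left(4 \right)} = \left(2 - \frac{2 \left(6 - 0\right)}{3}\right) \sqrt{2 + 4} = \left(2 - \frac{2 \left(6 + 0\right)}{3}\right) \sqrt{6} = \left(2 - 4\right) \sqrt{6} = - 2 \sqrt{6}$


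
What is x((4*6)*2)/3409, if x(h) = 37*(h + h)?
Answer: 3552/3409 ≈ 1.0419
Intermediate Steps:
x(h) = 74*h (x(h) = 37*(2*h) = 74*h)
x((4*6)*2)/3409 = (74*((4*6)*2))/3409 = (74*(24*2))*(1/3409) = (74*48)*(1/3409) = 3552*(1/3409) = 3552/3409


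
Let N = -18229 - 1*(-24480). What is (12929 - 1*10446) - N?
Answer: -3768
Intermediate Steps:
N = 6251 (N = -18229 + 24480 = 6251)
(12929 - 1*10446) - N = (12929 - 1*10446) - 1*6251 = (12929 - 10446) - 6251 = 2483 - 6251 = -3768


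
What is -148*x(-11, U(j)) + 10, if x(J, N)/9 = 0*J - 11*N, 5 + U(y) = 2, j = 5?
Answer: -43946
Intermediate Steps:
U(y) = -3 (U(y) = -5 + 2 = -3)
x(J, N) = -99*N (x(J, N) = 9*(0*J - 11*N) = 9*(0 - 11*N) = 9*(-11*N) = -99*N)
-148*x(-11, U(j)) + 10 = -(-14652)*(-3) + 10 = -148*297 + 10 = -43956 + 10 = -43946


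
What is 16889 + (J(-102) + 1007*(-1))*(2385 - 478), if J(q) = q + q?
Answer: -2292488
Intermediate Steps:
J(q) = 2*q
16889 + (J(-102) + 1007*(-1))*(2385 - 478) = 16889 + (2*(-102) + 1007*(-1))*(2385 - 478) = 16889 + (-204 - 1007)*1907 = 16889 - 1211*1907 = 16889 - 2309377 = -2292488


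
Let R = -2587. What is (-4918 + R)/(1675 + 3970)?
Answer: -1501/1129 ≈ -1.3295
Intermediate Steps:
(-4918 + R)/(1675 + 3970) = (-4918 - 2587)/(1675 + 3970) = -7505/5645 = -7505*1/5645 = -1501/1129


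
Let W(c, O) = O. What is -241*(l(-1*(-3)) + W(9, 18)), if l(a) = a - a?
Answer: -4338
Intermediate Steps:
l(a) = 0
-241*(l(-1*(-3)) + W(9, 18)) = -241*(0 + 18) = -241*18 = -4338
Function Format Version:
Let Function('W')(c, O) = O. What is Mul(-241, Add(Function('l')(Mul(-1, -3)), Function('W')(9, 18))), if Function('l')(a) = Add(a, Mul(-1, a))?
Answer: -4338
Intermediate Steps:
Function('l')(a) = 0
Mul(-241, Add(Function('l')(Mul(-1, -3)), Function('W')(9, 18))) = Mul(-241, Add(0, 18)) = Mul(-241, 18) = -4338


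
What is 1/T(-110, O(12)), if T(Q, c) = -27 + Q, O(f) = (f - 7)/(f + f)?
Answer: -1/137 ≈ -0.0072993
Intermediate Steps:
O(f) = (-7 + f)/(2*f) (O(f) = (-7 + f)/((2*f)) = (-7 + f)*(1/(2*f)) = (-7 + f)/(2*f))
1/T(-110, O(12)) = 1/(-27 - 110) = 1/(-137) = -1/137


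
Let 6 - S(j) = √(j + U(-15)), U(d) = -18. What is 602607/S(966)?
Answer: -602607/152 - 200869*√237/152 ≈ -24309.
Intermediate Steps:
S(j) = 6 - √(-18 + j) (S(j) = 6 - √(j - 18) = 6 - √(-18 + j))
602607/S(966) = 602607/(6 - √(-18 + 966)) = 602607/(6 - √948) = 602607/(6 - 2*√237)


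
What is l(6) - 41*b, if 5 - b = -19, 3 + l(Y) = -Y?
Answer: -993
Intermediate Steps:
l(Y) = -3 - Y
b = 24 (b = 5 - 1*(-19) = 5 + 19 = 24)
l(6) - 41*b = (-3 - 1*6) - 41*24 = (-3 - 6) - 984 = -9 - 984 = -993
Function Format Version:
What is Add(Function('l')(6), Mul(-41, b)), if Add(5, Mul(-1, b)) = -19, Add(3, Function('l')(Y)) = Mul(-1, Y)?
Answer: -993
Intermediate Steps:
Function('l')(Y) = Add(-3, Mul(-1, Y))
b = 24 (b = Add(5, Mul(-1, -19)) = Add(5, 19) = 24)
Add(Function('l')(6), Mul(-41, b)) = Add(Add(-3, Mul(-1, 6)), Mul(-41, 24)) = Add(Add(-3, -6), -984) = Add(-9, -984) = -993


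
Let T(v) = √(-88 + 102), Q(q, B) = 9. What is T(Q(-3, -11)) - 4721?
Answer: -4721 + √14 ≈ -4717.3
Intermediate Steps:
T(v) = √14
T(Q(-3, -11)) - 4721 = √14 - 4721 = -4721 + √14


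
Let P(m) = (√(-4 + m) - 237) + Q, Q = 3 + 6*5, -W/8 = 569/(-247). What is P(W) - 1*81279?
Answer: -81483 + 18*√2717/247 ≈ -81479.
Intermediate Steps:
W = 4552/247 (W = -4552/(-247) = -4552*(-1)/247 = -8*(-569/247) = 4552/247 ≈ 18.429)
Q = 33 (Q = 3 + 30 = 33)
P(m) = -204 + √(-4 + m) (P(m) = (√(-4 + m) - 237) + 33 = (-237 + √(-4 + m)) + 33 = -204 + √(-4 + m))
P(W) - 1*81279 = (-204 + √(-4 + 4552/247)) - 1*81279 = (-204 + √(3564/247)) - 81279 = (-204 + 18*√2717/247) - 81279 = -81483 + 18*√2717/247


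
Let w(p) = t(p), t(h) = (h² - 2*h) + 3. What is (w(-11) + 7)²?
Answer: 23409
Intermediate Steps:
t(h) = 3 + h² - 2*h
w(p) = 3 + p² - 2*p
(w(-11) + 7)² = ((3 + (-11)² - 2*(-11)) + 7)² = ((3 + 121 + 22) + 7)² = (146 + 7)² = 153² = 23409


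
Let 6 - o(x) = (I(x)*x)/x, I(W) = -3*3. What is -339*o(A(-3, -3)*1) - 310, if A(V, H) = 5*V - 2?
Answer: -5395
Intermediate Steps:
A(V, H) = -2 + 5*V
I(W) = -9
o(x) = 15 (o(x) = 6 - (-9*x)/x = 6 - 1*(-9) = 6 + 9 = 15)
-339*o(A(-3, -3)*1) - 310 = -339*15 - 310 = -5085 - 310 = -5395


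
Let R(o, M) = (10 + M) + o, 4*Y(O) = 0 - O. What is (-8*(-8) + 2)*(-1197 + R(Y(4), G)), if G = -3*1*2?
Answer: -78804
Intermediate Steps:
G = -6 (G = -3*2 = -6)
Y(O) = -O/4 (Y(O) = (0 - O)/4 = (-O)/4 = -O/4)
R(o, M) = 10 + M + o
(-8*(-8) + 2)*(-1197 + R(Y(4), G)) = (-8*(-8) + 2)*(-1197 + (10 - 6 - ¼*4)) = (64 + 2)*(-1197 + (10 - 6 - 1)) = 66*(-1197 + 3) = 66*(-1194) = -78804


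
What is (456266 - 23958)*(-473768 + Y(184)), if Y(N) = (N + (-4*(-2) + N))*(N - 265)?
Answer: -217980068992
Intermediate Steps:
Y(N) = (-265 + N)*(8 + 2*N) (Y(N) = (N + (8 + N))*(-265 + N) = (8 + 2*N)*(-265 + N) = (-265 + N)*(8 + 2*N))
(456266 - 23958)*(-473768 + Y(184)) = (456266 - 23958)*(-473768 + (-2120 - 522*184 + 2*184²)) = 432308*(-473768 + (-2120 - 96048 + 2*33856)) = 432308*(-473768 + (-2120 - 96048 + 67712)) = 432308*(-473768 - 30456) = 432308*(-504224) = -217980068992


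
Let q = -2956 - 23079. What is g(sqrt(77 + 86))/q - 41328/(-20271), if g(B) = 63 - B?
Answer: 358232469/175918495 + sqrt(163)/26035 ≈ 2.0368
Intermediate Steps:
q = -26035
g(sqrt(77 + 86))/q - 41328/(-20271) = (63 - sqrt(77 + 86))/(-26035) - 41328/(-20271) = (63 - sqrt(163))*(-1/26035) - 41328*(-1/20271) = (-63/26035 + sqrt(163)/26035) + 13776/6757 = 358232469/175918495 + sqrt(163)/26035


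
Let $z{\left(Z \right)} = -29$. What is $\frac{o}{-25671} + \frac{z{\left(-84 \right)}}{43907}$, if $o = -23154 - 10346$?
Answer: $\frac{1470140041}{1127136597} \approx 1.3043$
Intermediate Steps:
$o = -33500$
$\frac{o}{-25671} + \frac{z{\left(-84 \right)}}{43907} = - \frac{33500}{-25671} - \frac{29}{43907} = \left(-33500\right) \left(- \frac{1}{25671}\right) - \frac{29}{43907} = \frac{33500}{25671} - \frac{29}{43907} = \frac{1470140041}{1127136597}$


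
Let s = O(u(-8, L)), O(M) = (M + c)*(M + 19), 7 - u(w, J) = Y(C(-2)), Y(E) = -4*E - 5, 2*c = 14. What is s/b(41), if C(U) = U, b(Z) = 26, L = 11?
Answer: 253/26 ≈ 9.7308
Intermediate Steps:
c = 7 (c = (1/2)*14 = 7)
Y(E) = -5 - 4*E
u(w, J) = 4 (u(w, J) = 7 - (-5 - 4*(-2)) = 7 - (-5 + 8) = 7 - 1*3 = 7 - 3 = 4)
O(M) = (7 + M)*(19 + M) (O(M) = (M + 7)*(M + 19) = (7 + M)*(19 + M))
s = 253 (s = 133 + 4**2 + 26*4 = 133 + 16 + 104 = 253)
s/b(41) = 253/26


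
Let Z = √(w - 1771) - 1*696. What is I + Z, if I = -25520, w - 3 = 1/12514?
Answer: -26216 + I*√276869134014/12514 ≈ -26216.0 + 42.048*I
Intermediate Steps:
w = 37543/12514 (w = 3 + 1/12514 = 37543/12514 ≈ 3.0001)
Z = -696 + I*√276869134014/12514 (Z = √(37543/12514 - 1771) - 1*696 = √(-22124751/12514) - 696 = I*√276869134014/12514 - 696 = -696 + I*√276869134014/12514 ≈ -696.0 + 42.048*I)
I + Z = -25520 + (-696 + I*√276869134014/12514) = -26216 + I*√276869134014/12514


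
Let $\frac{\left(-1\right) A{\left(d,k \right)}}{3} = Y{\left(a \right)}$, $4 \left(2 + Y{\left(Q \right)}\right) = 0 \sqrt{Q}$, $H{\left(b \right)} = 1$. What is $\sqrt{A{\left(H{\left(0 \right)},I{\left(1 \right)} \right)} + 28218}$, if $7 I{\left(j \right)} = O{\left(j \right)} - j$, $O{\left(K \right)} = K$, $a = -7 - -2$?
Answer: $168$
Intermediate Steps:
$a = -5$ ($a = -7 + 2 = -5$)
$Y{\left(Q \right)} = -2$ ($Y{\left(Q \right)} = -2 + \frac{0 \sqrt{Q}}{4} = -2 + \frac{1}{4} \cdot 0 = -2 + 0 = -2$)
$I{\left(j \right)} = 0$ ($I{\left(j \right)} = \frac{j - j}{7} = \frac{1}{7} \cdot 0 = 0$)
$A{\left(d,k \right)} = 6$ ($A{\left(d,k \right)} = \left(-3\right) \left(-2\right) = 6$)
$\sqrt{A{\left(H{\left(0 \right)},I{\left(1 \right)} \right)} + 28218} = \sqrt{6 + 28218} = \sqrt{28224} = 168$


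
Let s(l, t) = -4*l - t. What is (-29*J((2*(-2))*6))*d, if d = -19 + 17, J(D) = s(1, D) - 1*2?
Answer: 1044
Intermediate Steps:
s(l, t) = -t - 4*l
J(D) = -6 - D (J(D) = (-D - 4*1) - 1*2 = (-D - 4) - 2 = (-4 - D) - 2 = -6 - D)
d = -2
(-29*J((2*(-2))*6))*d = -29*(-6 - 2*(-2)*6)*(-2) = -29*(-6 - (-4)*6)*(-2) = -29*(-6 - 1*(-24))*(-2) = -29*(-6 + 24)*(-2) = -29*18*(-2) = -522*(-2) = 1044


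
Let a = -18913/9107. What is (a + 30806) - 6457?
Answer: 221727430/9107 ≈ 24347.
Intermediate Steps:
a = -18913/9107 (a = -18913*1/9107 = -18913/9107 ≈ -2.0768)
(a + 30806) - 6457 = (-18913/9107 + 30806) - 6457 = 280531329/9107 - 6457 = 221727430/9107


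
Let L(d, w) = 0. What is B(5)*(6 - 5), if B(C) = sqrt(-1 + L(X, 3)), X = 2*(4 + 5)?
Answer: I ≈ 1.0*I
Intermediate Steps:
X = 18 (X = 2*9 = 18)
B(C) = I (B(C) = sqrt(-1 + 0) = sqrt(-1) = I)
B(5)*(6 - 5) = I*(6 - 5) = I*1 = I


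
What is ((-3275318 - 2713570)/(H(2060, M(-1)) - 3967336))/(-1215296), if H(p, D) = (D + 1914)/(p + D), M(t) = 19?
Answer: -1556362269/1252983788986232 ≈ -1.2421e-6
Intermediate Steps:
H(p, D) = (1914 + D)/(D + p)
((-3275318 - 2713570)/(H(2060, M(-1)) - 3967336))/(-1215296) = ((-3275318 - 2713570)/((1914 + 19)/(19 + 2060) - 3967336))/(-1215296) = -5988888/(1933/2079 - 3967336)*(-1/1215296) = -5988888/(-8248089611/2079)*(-1/1215296) = -5988888*(-2079/8248089611)*(-1/1215296) = (12450898152/8248089611)*(-1/1215296) = -1556362269/1252983788986232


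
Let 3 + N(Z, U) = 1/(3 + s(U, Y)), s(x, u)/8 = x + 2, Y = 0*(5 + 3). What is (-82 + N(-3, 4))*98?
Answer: -424732/51 ≈ -8328.1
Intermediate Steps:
Y = 0 (Y = 0*8 = 0)
s(x, u) = 16 + 8*x (s(x, u) = 8*(x + 2) = 8*(2 + x) = 16 + 8*x)
N(Z, U) = -3 + 1/(19 + 8*U) (N(Z, U) = -3 + 1/(3 + (16 + 8*U)) = -3 + 1/(19 + 8*U))
(-82 + N(-3, 4))*98 = (-82 + 8*(-7 - 3*4)/(19 + 8*4))*98 = (-82 + 8*(-7 - 12)/(19 + 32))*98 = (-82 + 8*(-19)/51)*98 = (-82 + 8*(1/51)*(-19))*98 = (-82 - 152/51)*98 = -4334/51*98 = -424732/51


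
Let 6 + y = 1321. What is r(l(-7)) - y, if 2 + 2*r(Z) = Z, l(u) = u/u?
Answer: -2631/2 ≈ -1315.5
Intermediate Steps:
l(u) = 1
y = 1315 (y = -6 + 1321 = 1315)
r(Z) = -1 + Z/2
r(l(-7)) - y = (-1 + (½)*1) - 1*1315 = (-1 + ½) - 1315 = -½ - 1315 = -2631/2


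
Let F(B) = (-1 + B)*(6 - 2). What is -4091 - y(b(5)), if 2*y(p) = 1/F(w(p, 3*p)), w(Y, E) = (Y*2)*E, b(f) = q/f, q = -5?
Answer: -163641/40 ≈ -4091.0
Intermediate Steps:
b(f) = -5/f
w(Y, E) = 2*E*Y (w(Y, E) = (2*Y)*E = 2*E*Y)
F(B) = -4 + 4*B (F(B) = (-1 + B)*4 = -4 + 4*B)
y(p) = 1/(2*(-4 + 24*p**2)) (y(p) = 1/(2*(-4 + 4*(2*(3*p)*p))) = 1/(2*(-4 + 4*(6*p**2))) = 1/(2*(-4 + 24*p**2)))
-4091 - y(b(5)) = -4091 - 1/(8*(-1 + 6*(-5/5)**2)) = -4091 - 1/(8*(-1 + 6*(-5*1/5)**2)) = -4091 - 1/(8*(-1 + 6*(-1)**2)) = -4091 - 1/(8*(-1 + 6*1)) = -4091 - 1/(8*(-1 + 6)) = -4091 - 1/(8*5) = -4091 - 1*1/40 = -4091 - 1/40 = -163641/40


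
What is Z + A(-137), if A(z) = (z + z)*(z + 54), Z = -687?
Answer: 22055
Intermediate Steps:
A(z) = 2*z*(54 + z) (A(z) = (2*z)*(54 + z) = 2*z*(54 + z))
Z + A(-137) = -687 + 2*(-137)*(54 - 137) = -687 + 2*(-137)*(-83) = -687 + 22742 = 22055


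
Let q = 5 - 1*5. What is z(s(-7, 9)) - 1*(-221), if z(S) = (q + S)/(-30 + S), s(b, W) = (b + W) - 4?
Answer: 3537/16 ≈ 221.06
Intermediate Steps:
q = 0 (q = 5 - 5 = 0)
s(b, W) = -4 + W + b (s(b, W) = (W + b) - 4 = -4 + W + b)
z(S) = S/(-30 + S) (z(S) = (0 + S)/(-30 + S) = S/(-30 + S))
z(s(-7, 9)) - 1*(-221) = (-4 + 9 - 7)/(-30 + (-4 + 9 - 7)) - 1*(-221) = -2/(-30 - 2) + 221 = -2/(-32) + 221 = -2*(-1/32) + 221 = 1/16 + 221 = 3537/16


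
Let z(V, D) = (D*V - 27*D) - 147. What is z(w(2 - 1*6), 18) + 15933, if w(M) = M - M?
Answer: 15300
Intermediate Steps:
w(M) = 0
z(V, D) = -147 - 27*D + D*V (z(V, D) = (-27*D + D*V) - 147 = -147 - 27*D + D*V)
z(w(2 - 1*6), 18) + 15933 = (-147 - 27*18 + 18*0) + 15933 = (-147 - 486 + 0) + 15933 = -633 + 15933 = 15300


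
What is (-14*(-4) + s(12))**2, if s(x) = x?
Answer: 4624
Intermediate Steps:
(-14*(-4) + s(12))**2 = (-14*(-4) + 12)**2 = (56 + 12)**2 = 68**2 = 4624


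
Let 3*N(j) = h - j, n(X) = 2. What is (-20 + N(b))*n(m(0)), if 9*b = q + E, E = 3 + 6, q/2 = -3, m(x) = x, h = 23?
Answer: -224/9 ≈ -24.889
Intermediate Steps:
q = -6 (q = 2*(-3) = -6)
E = 9
b = 1/3 (b = (-6 + 9)/9 = (1/9)*3 = 1/3 ≈ 0.33333)
N(j) = 23/3 - j/3 (N(j) = (23 - j)/3 = 23/3 - j/3)
(-20 + N(b))*n(m(0)) = (-20 + (23/3 - 1/3*1/3))*2 = (-20 + (23/3 - 1/9))*2 = (-20 + 68/9)*2 = -112/9*2 = -224/9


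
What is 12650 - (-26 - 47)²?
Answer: 7321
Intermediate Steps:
12650 - (-26 - 47)² = 12650 - 1*(-73)² = 12650 - 1*5329 = 12650 - 5329 = 7321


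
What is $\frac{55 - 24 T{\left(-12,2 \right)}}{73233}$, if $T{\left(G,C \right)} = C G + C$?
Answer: $\frac{583}{73233} \approx 0.0079609$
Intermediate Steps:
$T{\left(G,C \right)} = C + C G$
$\frac{55 - 24 T{\left(-12,2 \right)}}{73233} = \frac{55 - 24 \cdot 2 \left(1 - 12\right)}{73233} = \left(55 - 24 \cdot 2 \left(-11\right)\right) \frac{1}{73233} = \left(55 - -528\right) \frac{1}{73233} = \left(55 + 528\right) \frac{1}{73233} = 583 \cdot \frac{1}{73233} = \frac{583}{73233}$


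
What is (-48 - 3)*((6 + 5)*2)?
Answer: -1122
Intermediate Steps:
(-48 - 3)*((6 + 5)*2) = -561*2 = -51*22 = -1122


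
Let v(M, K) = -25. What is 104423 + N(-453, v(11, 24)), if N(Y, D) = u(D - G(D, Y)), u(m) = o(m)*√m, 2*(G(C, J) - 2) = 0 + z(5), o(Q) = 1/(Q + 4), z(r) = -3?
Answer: 104423 - I*√102/43 ≈ 1.0442e+5 - 0.23487*I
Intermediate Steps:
o(Q) = 1/(4 + Q)
G(C, J) = ½ (G(C, J) = 2 + (0 - 3)/2 = 2 + (½)*(-3) = 2 - 3/2 = ½)
u(m) = √m/(4 + m)
N(Y, D) = √(-½ + D)/(7/2 + D) (N(Y, D) = √(D - 1*½)/(4 + (D - 1*½)) = √(D - ½)/(4 + (D - ½)) = √(-½ + D)/(4 + (-½ + D)) = √(-½ + D)/(7/2 + D))
104423 + N(-453, v(11, 24)) = 104423 + √(-2 + 4*(-25))/(7 + 2*(-25)) = 104423 + √(-2 - 100)/(7 - 50) = 104423 + √(-102)/(-43) = 104423 + (I*√102)*(-1/43) = 104423 - I*√102/43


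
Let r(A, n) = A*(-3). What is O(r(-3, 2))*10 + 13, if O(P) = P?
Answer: 103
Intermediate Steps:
r(A, n) = -3*A
O(r(-3, 2))*10 + 13 = -3*(-3)*10 + 13 = 9*10 + 13 = 90 + 13 = 103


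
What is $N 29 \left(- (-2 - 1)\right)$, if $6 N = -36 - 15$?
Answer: $- \frac{1479}{2} \approx -739.5$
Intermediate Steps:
$N = - \frac{17}{2}$ ($N = \frac{-36 - 15}{6} = \frac{1}{6} \left(-51\right) = - \frac{17}{2} \approx -8.5$)
$N 29 \left(- (-2 - 1)\right) = \left(- \frac{17}{2}\right) 29 \left(- (-2 - 1)\right) = - \frac{493 \left(\left(-1\right) \left(-3\right)\right)}{2} = \left(- \frac{493}{2}\right) 3 = - \frac{1479}{2}$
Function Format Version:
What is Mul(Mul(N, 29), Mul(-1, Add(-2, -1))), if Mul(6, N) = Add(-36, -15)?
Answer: Rational(-1479, 2) ≈ -739.50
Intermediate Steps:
N = Rational(-17, 2) (N = Mul(Rational(1, 6), Add(-36, -15)) = Mul(Rational(1, 6), -51) = Rational(-17, 2) ≈ -8.5000)
Mul(Mul(N, 29), Mul(-1, Add(-2, -1))) = Mul(Mul(Rational(-17, 2), 29), Mul(-1, Add(-2, -1))) = Mul(Rational(-493, 2), Mul(-1, -3)) = Mul(Rational(-493, 2), 3) = Rational(-1479, 2)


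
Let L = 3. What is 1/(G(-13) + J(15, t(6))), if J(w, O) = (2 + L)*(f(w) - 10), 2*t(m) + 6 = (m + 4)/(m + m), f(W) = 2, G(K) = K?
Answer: -1/53 ≈ -0.018868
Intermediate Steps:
t(m) = -3 + (4 + m)/(4*m) (t(m) = -3 + ((m + 4)/(m + m))/2 = -3 + ((4 + m)/((2*m)))/2 = -3 + ((4 + m)*(1/(2*m)))/2 = -3 + ((4 + m)/(2*m))/2 = -3 + (4 + m)/(4*m))
J(w, O) = -40 (J(w, O) = (2 + 3)*(2 - 10) = 5*(-8) = -40)
1/(G(-13) + J(15, t(6))) = 1/(-13 - 40) = 1/(-53) = -1/53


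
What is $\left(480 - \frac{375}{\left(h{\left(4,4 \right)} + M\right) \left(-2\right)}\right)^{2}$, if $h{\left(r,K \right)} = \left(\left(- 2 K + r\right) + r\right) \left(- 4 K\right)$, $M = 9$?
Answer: $\frac{9030025}{36} \approx 2.5083 \cdot 10^{5}$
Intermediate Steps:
$h{\left(r,K \right)} = - 4 K \left(- 2 K + 2 r\right)$ ($h{\left(r,K \right)} = \left(\left(r - 2 K\right) + r\right) \left(- 4 K\right) = \left(- 2 K + 2 r\right) \left(- 4 K\right) = - 4 K \left(- 2 K + 2 r\right)$)
$\left(480 - \frac{375}{\left(h{\left(4,4 \right)} + M\right) \left(-2\right)}\right)^{2} = \left(480 - \frac{375}{\left(8 \cdot 4 \left(4 - 4\right) + 9\right) \left(-2\right)}\right)^{2} = \left(480 - \frac{375}{\left(8 \cdot 4 \cdot 0 + 9\right) \left(-2\right)}\right)^{2} = \left(480 - \frac{375}{\left(0 + 9\right) \left(-2\right)}\right)^{2} = \left(480 - \frac{375}{9 \left(-2\right)}\right)^{2} = \left(480 - \frac{375}{-18}\right)^{2} = \left(480 - - \frac{125}{6}\right)^{2} = \left(480 + \frac{125}{6}\right)^{2} = \left(\frac{3005}{6}\right)^{2} = \frac{9030025}{36}$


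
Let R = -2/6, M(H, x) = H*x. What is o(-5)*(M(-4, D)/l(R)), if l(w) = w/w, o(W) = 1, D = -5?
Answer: 20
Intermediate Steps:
R = -⅓ (R = -2*⅙ = -⅓ ≈ -0.33333)
l(w) = 1
o(-5)*(M(-4, D)/l(R)) = 1*(-4*(-5)/1) = 1*(20*1) = 1*20 = 20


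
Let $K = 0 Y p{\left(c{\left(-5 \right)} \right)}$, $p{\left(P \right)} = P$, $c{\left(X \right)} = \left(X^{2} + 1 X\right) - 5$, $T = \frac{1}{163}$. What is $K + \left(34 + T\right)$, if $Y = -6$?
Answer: $\frac{5543}{163} \approx 34.006$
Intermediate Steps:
$T = \frac{1}{163} \approx 0.006135$
$c{\left(X \right)} = -5 + X + X^{2}$ ($c{\left(X \right)} = \left(X^{2} + X\right) - 5 = \left(X + X^{2}\right) - 5 = -5 + X + X^{2}$)
$K = 0$ ($K = 0 \left(-6\right) \left(-5 - 5 + \left(-5\right)^{2}\right) = 0 \left(-5 - 5 + 25\right) = 0 \cdot 15 = 0$)
$K + \left(34 + T\right) = 0 + \left(34 + \frac{1}{163}\right) = 0 + \frac{5543}{163} = \frac{5543}{163}$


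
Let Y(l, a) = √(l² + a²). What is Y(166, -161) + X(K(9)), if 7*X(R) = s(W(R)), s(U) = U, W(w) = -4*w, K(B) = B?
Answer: -36/7 + √53477 ≈ 226.11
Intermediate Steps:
X(R) = -4*R/7 (X(R) = (-4*R)/7 = -4*R/7)
Y(l, a) = √(a² + l²)
Y(166, -161) + X(K(9)) = √((-161)² + 166²) - 4/7*9 = √(25921 + 27556) - 36/7 = √53477 - 36/7 = -36/7 + √53477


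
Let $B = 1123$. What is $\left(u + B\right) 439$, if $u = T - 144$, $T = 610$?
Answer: $697571$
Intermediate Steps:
$u = 466$ ($u = 610 - 144 = 466$)
$\left(u + B\right) 439 = \left(466 + 1123\right) 439 = 1589 \cdot 439 = 697571$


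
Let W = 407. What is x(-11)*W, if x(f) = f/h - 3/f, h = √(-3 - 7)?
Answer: 111 + 4477*I*√10/10 ≈ 111.0 + 1415.8*I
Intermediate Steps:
h = I*√10 (h = √(-10) = I*√10 ≈ 3.1623*I)
x(f) = -3/f - I*f*√10/10 (x(f) = f/((I*√10)) - 3/f = f*(-I*√10/10) - 3/f = -I*f*√10/10 - 3/f = -3/f - I*f*√10/10)
x(-11)*W = (-3/(-11) - ⅒*I*(-11)*√10)*407 = (-3*(-1/11) + 11*I*√10/10)*407 = (3/11 + 11*I*√10/10)*407 = 111 + 4477*I*√10/10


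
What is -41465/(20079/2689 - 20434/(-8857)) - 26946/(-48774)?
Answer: -472161702069998/111313136473 ≈ -4241.7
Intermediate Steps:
-41465/(20079/2689 - 20434/(-8857)) - 26946/(-48774) = -41465/(20079*(1/2689) - 20434*(-1/8857)) - 26946*(-1/48774) = -41465/(20079/2689 + 1202/521) + 4491/8129 = -41465/13693337/1400969 + 4491/8129 = -41465*1400969/13693337 + 4491/8129 = -58091179585/13693337 + 4491/8129 = -472161702069998/111313136473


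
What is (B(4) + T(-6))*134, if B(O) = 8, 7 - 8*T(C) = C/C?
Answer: 2345/2 ≈ 1172.5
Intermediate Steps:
T(C) = 3/4 (T(C) = 7/8 - C/(8*C) = 7/8 - 1/8*1 = 7/8 - 1/8 = 3/4)
(B(4) + T(-6))*134 = (8 + 3/4)*134 = (35/4)*134 = 2345/2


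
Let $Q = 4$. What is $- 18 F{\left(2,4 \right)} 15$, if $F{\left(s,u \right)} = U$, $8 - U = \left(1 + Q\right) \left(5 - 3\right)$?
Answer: $540$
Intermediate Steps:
$U = -2$ ($U = 8 - \left(1 + 4\right) \left(5 - 3\right) = 8 - 5 \cdot 2 = 8 - 10 = -2$)
$F{\left(s,u \right)} = -2$
$- 18 F{\left(2,4 \right)} 15 = \left(-18\right) \left(-2\right) 15 = 36 \cdot 15 = 540$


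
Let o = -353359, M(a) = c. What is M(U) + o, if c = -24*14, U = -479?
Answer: -353695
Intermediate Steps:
c = -336
M(a) = -336
M(U) + o = -336 - 353359 = -353695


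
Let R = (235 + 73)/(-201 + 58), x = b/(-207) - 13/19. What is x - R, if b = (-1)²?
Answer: 74894/51129 ≈ 1.4648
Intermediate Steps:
b = 1
x = -2710/3933 (x = 1/(-207) - 13/19 = 1*(-1/207) - 13*1/19 = -1/207 - 13/19 = -2710/3933 ≈ -0.68904)
R = -28/13 (R = 308/(-143) = 308*(-1/143) = -28/13 ≈ -2.1538)
x - R = -2710/3933 - 1*(-28/13) = -2710/3933 + 28/13 = 74894/51129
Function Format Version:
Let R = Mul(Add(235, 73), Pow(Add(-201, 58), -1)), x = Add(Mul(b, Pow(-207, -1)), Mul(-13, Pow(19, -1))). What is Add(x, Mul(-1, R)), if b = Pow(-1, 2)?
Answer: Rational(74894, 51129) ≈ 1.4648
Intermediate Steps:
b = 1
x = Rational(-2710, 3933) (x = Add(Mul(1, Pow(-207, -1)), Mul(-13, Pow(19, -1))) = Add(Mul(1, Rational(-1, 207)), Mul(-13, Rational(1, 19))) = Add(Rational(-1, 207), Rational(-13, 19)) = Rational(-2710, 3933) ≈ -0.68904)
R = Rational(-28, 13) (R = Mul(308, Pow(-143, -1)) = Mul(308, Rational(-1, 143)) = Rational(-28, 13) ≈ -2.1538)
Add(x, Mul(-1, R)) = Add(Rational(-2710, 3933), Mul(-1, Rational(-28, 13))) = Add(Rational(-2710, 3933), Rational(28, 13)) = Rational(74894, 51129)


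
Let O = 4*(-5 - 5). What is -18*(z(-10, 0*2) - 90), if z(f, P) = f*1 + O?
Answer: 2520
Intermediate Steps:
O = -40 (O = 4*(-10) = -40)
z(f, P) = -40 + f (z(f, P) = f*1 - 40 = f - 40 = -40 + f)
-18*(z(-10, 0*2) - 90) = -18*((-40 - 10) - 90) = -18*(-50 - 90) = -18*(-140) = 2520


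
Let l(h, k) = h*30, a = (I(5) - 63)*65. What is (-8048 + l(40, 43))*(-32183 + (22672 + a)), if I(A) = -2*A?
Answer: 97625088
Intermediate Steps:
a = -4745 (a = (-2*5 - 63)*65 = (-10 - 63)*65 = -73*65 = -4745)
l(h, k) = 30*h
(-8048 + l(40, 43))*(-32183 + (22672 + a)) = (-8048 + 30*40)*(-32183 + (22672 - 4745)) = (-8048 + 1200)*(-32183 + 17927) = -6848*(-14256) = 97625088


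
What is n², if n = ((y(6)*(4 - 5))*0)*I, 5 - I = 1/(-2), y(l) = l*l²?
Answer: 0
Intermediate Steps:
y(l) = l³
I = 11/2 (I = 5 - 1/(-2) = 5 - 1*(-½) = 5 + ½ = 11/2 ≈ 5.5000)
n = 0 (n = ((6³*(4 - 5))*0)*(11/2) = ((216*(-1))*0)*(11/2) = -216*0*(11/2) = 0*(11/2) = 0)
n² = 0² = 0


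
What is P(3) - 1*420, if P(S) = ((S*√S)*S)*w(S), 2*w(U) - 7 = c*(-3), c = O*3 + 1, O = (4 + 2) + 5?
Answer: -420 - 855*√3/2 ≈ -1160.5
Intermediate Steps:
O = 11 (O = 6 + 5 = 11)
c = 34 (c = 11*3 + 1 = 33 + 1 = 34)
w(U) = -95/2 (w(U) = 7/2 + (34*(-3))/2 = 7/2 + (½)*(-102) = 7/2 - 51 = -95/2)
P(S) = -95*S^(5/2)/2 (P(S) = ((S*√S)*S)*(-95/2) = (S^(3/2)*S)*(-95/2) = S^(5/2)*(-95/2) = -95*S^(5/2)/2)
P(3) - 1*420 = -855*√3/2 - 1*420 = -855*√3/2 - 420 = -420 - 855*√3/2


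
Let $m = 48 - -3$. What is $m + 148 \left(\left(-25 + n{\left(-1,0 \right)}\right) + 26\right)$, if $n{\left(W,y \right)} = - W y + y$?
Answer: $199$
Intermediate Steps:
$n{\left(W,y \right)} = y - W y$ ($n{\left(W,y \right)} = - W y + y = y - W y$)
$m = 51$ ($m = 48 + 3 = 51$)
$m + 148 \left(\left(-25 + n{\left(-1,0 \right)}\right) + 26\right) = 51 + 148 \left(\left(-25 + 0 \left(1 - -1\right)\right) + 26\right) = 51 + 148 \left(\left(-25 + 0 \left(1 + 1\right)\right) + 26\right) = 51 + 148 \left(\left(-25 + 0 \cdot 2\right) + 26\right) = 51 + 148 \left(\left(-25 + 0\right) + 26\right) = 51 + 148 \left(-25 + 26\right) = 51 + 148 \cdot 1 = 51 + 148 = 199$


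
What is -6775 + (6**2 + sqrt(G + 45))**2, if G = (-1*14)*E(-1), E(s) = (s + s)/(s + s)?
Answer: -5448 + 72*sqrt(31) ≈ -5047.1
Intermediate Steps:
E(s) = 1 (E(s) = (2*s)/((2*s)) = (2*s)*(1/(2*s)) = 1)
G = -14 (G = -1*14*1 = -14*1 = -14)
-6775 + (6**2 + sqrt(G + 45))**2 = -6775 + (6**2 + sqrt(-14 + 45))**2 = -6775 + (36 + sqrt(31))**2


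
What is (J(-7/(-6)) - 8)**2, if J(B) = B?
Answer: 1681/36 ≈ 46.694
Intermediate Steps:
(J(-7/(-6)) - 8)**2 = (-7/(-6) - 8)**2 = (-7*(-1/6) - 8)**2 = (7/6 - 8)**2 = (-41/6)**2 = 1681/36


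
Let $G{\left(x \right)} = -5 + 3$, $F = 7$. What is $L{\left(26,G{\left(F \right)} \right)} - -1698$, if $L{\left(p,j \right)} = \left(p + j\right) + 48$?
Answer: $1770$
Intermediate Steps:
$G{\left(x \right)} = -2$
$L{\left(p,j \right)} = 48 + j + p$ ($L{\left(p,j \right)} = \left(j + p\right) + 48 = 48 + j + p$)
$L{\left(26,G{\left(F \right)} \right)} - -1698 = \left(48 - 2 + 26\right) - -1698 = 72 + 1698 = 1770$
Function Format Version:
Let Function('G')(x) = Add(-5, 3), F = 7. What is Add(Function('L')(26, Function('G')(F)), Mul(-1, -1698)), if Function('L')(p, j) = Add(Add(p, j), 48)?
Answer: 1770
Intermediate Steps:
Function('G')(x) = -2
Function('L')(p, j) = Add(48, j, p) (Function('L')(p, j) = Add(Add(j, p), 48) = Add(48, j, p))
Add(Function('L')(26, Function('G')(F)), Mul(-1, -1698)) = Add(Add(48, -2, 26), Mul(-1, -1698)) = Add(72, 1698) = 1770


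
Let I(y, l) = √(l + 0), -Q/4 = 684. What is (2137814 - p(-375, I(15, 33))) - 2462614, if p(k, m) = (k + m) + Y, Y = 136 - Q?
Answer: -327297 - √33 ≈ -3.2730e+5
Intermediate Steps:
Q = -2736 (Q = -4*684 = -2736)
Y = 2872 (Y = 136 - 1*(-2736) = 136 + 2736 = 2872)
I(y, l) = √l
p(k, m) = 2872 + k + m (p(k, m) = (k + m) + 2872 = 2872 + k + m)
(2137814 - p(-375, I(15, 33))) - 2462614 = (2137814 - (2872 - 375 + √33)) - 2462614 = (2137814 - (2497 + √33)) - 2462614 = (2137814 + (-2497 - √33)) - 2462614 = (2135317 - √33) - 2462614 = -327297 - √33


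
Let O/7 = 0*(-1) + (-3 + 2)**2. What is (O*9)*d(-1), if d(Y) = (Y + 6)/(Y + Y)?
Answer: -315/2 ≈ -157.50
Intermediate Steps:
O = 7 (O = 7*(0*(-1) + (-3 + 2)**2) = 7*(0 + (-1)**2) = 7*(0 + 1) = 7*1 = 7)
d(Y) = (6 + Y)/(2*Y) (d(Y) = (6 + Y)/((2*Y)) = (6 + Y)*(1/(2*Y)) = (6 + Y)/(2*Y))
(O*9)*d(-1) = (7*9)*((1/2)*(6 - 1)/(-1)) = 63*((1/2)*(-1)*5) = 63*(-5/2) = -315/2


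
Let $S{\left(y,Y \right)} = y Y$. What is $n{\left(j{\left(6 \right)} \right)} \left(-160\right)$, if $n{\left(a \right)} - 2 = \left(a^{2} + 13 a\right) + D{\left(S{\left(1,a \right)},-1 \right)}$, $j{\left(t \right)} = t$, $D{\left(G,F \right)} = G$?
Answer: $-19520$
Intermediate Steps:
$S{\left(y,Y \right)} = Y y$
$n{\left(a \right)} = 2 + a^{2} + 14 a$ ($n{\left(a \right)} = 2 + \left(\left(a^{2} + 13 a\right) + a 1\right) = 2 + \left(\left(a^{2} + 13 a\right) + a\right) = 2 + \left(a^{2} + 14 a\right) = 2 + a^{2} + 14 a$)
$n{\left(j{\left(6 \right)} \right)} \left(-160\right) = \left(2 + 6^{2} + 14 \cdot 6\right) \left(-160\right) = \left(2 + 36 + 84\right) \left(-160\right) = 122 \left(-160\right) = -19520$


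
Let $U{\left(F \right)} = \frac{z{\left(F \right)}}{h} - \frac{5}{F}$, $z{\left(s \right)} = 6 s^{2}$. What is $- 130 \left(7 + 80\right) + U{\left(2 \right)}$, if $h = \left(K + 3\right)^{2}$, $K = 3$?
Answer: $- \frac{67871}{6} \approx -11312.0$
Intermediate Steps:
$h = 36$ ($h = \left(3 + 3\right)^{2} = 6^{2} = 36$)
$U{\left(F \right)} = - \frac{5}{F} + \frac{F^{2}}{6}$ ($U{\left(F \right)} = \frac{6 F^{2}}{36} - \frac{5}{F} = 6 F^{2} \cdot \frac{1}{36} - \frac{5}{F} = \frac{F^{2}}{6} - \frac{5}{F} = - \frac{5}{F} + \frac{F^{2}}{6}$)
$- 130 \left(7 + 80\right) + U{\left(2 \right)} = - 130 \left(7 + 80\right) + \frac{-30 + 2^{3}}{6 \cdot 2} = \left(-130\right) 87 + \frac{1}{6} \cdot \frac{1}{2} \left(-30 + 8\right) = -11310 + \frac{1}{6} \cdot \frac{1}{2} \left(-22\right) = -11310 - \frac{11}{6} = - \frac{67871}{6}$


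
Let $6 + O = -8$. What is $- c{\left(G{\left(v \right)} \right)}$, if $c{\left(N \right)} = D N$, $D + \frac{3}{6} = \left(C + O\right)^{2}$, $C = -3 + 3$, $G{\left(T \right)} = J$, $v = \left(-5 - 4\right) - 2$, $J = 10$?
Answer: $-1955$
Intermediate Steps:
$O = -14$ ($O = -6 - 8 = -14$)
$v = -11$ ($v = -9 - 2 = -11$)
$G{\left(T \right)} = 10$
$C = 0$
$D = \frac{391}{2}$ ($D = - \frac{1}{2} + \left(0 - 14\right)^{2} = - \frac{1}{2} + \left(-14\right)^{2} = - \frac{1}{2} + 196 = \frac{391}{2} \approx 195.5$)
$c{\left(N \right)} = \frac{391 N}{2}$
$- c{\left(G{\left(v \right)} \right)} = - \frac{391 \cdot 10}{2} = \left(-1\right) 1955 = -1955$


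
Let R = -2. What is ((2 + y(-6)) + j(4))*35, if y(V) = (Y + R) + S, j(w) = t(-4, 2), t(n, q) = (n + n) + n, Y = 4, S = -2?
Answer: -350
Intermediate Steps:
t(n, q) = 3*n (t(n, q) = 2*n + n = 3*n)
j(w) = -12 (j(w) = 3*(-4) = -12)
y(V) = 0 (y(V) = (4 - 2) - 2 = 2 - 2 = 0)
((2 + y(-6)) + j(4))*35 = ((2 + 0) - 12)*35 = (2 - 12)*35 = -10*35 = -350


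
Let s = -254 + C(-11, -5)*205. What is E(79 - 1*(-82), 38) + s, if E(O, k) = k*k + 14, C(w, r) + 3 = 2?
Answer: 999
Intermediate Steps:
C(w, r) = -1 (C(w, r) = -3 + 2 = -1)
s = -459 (s = -254 - 1*205 = -254 - 205 = -459)
E(O, k) = 14 + k² (E(O, k) = k² + 14 = 14 + k²)
E(79 - 1*(-82), 38) + s = (14 + 38²) - 459 = (14 + 1444) - 459 = 1458 - 459 = 999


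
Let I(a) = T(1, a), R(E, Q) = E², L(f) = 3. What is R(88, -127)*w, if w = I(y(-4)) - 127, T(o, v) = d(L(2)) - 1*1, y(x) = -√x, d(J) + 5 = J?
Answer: -1006720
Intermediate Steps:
d(J) = -5 + J
T(o, v) = -3 (T(o, v) = (-5 + 3) - 1*1 = -2 - 1 = -3)
I(a) = -3
w = -130 (w = -3 - 127 = -130)
R(88, -127)*w = 88²*(-130) = 7744*(-130) = -1006720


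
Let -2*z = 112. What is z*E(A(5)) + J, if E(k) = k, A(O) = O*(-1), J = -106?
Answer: 174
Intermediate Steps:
A(O) = -O
z = -56 (z = -½*112 = -56)
z*E(A(5)) + J = -(-56)*5 - 106 = -56*(-5) - 106 = 280 - 106 = 174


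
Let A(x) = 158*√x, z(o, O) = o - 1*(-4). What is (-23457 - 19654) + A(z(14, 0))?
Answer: -43111 + 474*√2 ≈ -42441.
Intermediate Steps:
z(o, O) = 4 + o (z(o, O) = o + 4 = 4 + o)
(-23457 - 19654) + A(z(14, 0)) = (-23457 - 19654) + 158*√(4 + 14) = -43111 + 158*√18 = -43111 + 158*(3*√2) = -43111 + 474*√2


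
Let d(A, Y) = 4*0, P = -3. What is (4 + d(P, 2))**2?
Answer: 16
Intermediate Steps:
d(A, Y) = 0
(4 + d(P, 2))**2 = (4 + 0)**2 = 4**2 = 16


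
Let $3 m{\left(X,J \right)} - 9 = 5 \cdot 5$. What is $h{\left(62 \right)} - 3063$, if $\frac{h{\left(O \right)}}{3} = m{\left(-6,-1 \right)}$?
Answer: $-3029$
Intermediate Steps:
$m{\left(X,J \right)} = \frac{34}{3}$ ($m{\left(X,J \right)} = 3 + \frac{5 \cdot 5}{3} = 3 + \frac{1}{3} \cdot 25 = 3 + \frac{25}{3} = \frac{34}{3}$)
$h{\left(O \right)} = 34$ ($h{\left(O \right)} = 3 \cdot \frac{34}{3} = 34$)
$h{\left(62 \right)} - 3063 = 34 - 3063 = -3029$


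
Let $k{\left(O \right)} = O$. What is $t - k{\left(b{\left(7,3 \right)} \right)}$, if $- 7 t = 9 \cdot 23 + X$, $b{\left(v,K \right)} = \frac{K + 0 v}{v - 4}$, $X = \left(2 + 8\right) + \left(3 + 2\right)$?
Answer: $- \frac{229}{7} \approx -32.714$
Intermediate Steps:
$X = 15$ ($X = 10 + 5 = 15$)
$b{\left(v,K \right)} = \frac{K}{-4 + v}$ ($b{\left(v,K \right)} = \frac{K + 0}{-4 + v} = \frac{K}{-4 + v}$)
$t = - \frac{222}{7}$ ($t = - \frac{9 \cdot 23 + 15}{7} = - \frac{207 + 15}{7} = \left(- \frac{1}{7}\right) 222 = - \frac{222}{7} \approx -31.714$)
$t - k{\left(b{\left(7,3 \right)} \right)} = - \frac{222}{7} - \frac{3}{-4 + 7} = - \frac{222}{7} - \frac{3}{3} = - \frac{222}{7} - 3 \cdot \frac{1}{3} = - \frac{222}{7} - 1 = - \frac{229}{7}$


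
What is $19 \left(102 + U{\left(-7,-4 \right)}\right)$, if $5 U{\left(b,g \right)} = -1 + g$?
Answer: $1919$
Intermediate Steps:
$U{\left(b,g \right)} = - \frac{1}{5} + \frac{g}{5}$ ($U{\left(b,g \right)} = \frac{-1 + g}{5} = - \frac{1}{5} + \frac{g}{5}$)
$19 \left(102 + U{\left(-7,-4 \right)}\right) = 19 \left(102 + \left(- \frac{1}{5} + \frac{1}{5} \left(-4\right)\right)\right) = 19 \left(102 - 1\right) = 19 \cdot 101 = 1919$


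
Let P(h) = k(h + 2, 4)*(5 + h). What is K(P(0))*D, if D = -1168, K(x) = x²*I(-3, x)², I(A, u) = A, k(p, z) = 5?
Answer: -6570000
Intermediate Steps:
P(h) = 25 + 5*h (P(h) = 5*(5 + h) = 25 + 5*h)
K(x) = 9*x² (K(x) = x²*(-3)² = x²*9 = 9*x²)
K(P(0))*D = (9*(25 + 5*0)²)*(-1168) = (9*(25 + 0)²)*(-1168) = (9*25²)*(-1168) = (9*625)*(-1168) = 5625*(-1168) = -6570000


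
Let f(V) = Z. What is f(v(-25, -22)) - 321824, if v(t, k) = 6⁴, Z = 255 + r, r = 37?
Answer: -321532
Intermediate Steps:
Z = 292 (Z = 255 + 37 = 292)
v(t, k) = 1296
f(V) = 292
f(v(-25, -22)) - 321824 = 292 - 321824 = -321532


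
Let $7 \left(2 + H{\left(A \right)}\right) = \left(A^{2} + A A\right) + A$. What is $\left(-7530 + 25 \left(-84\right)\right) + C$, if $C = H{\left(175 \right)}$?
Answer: $-857$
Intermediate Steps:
$H{\left(A \right)} = -2 + \frac{A}{7} + \frac{2 A^{2}}{7}$ ($H{\left(A \right)} = -2 + \frac{\left(A^{2} + A A\right) + A}{7} = -2 + \frac{\left(A^{2} + A^{2}\right) + A}{7} = -2 + \frac{2 A^{2} + A}{7} = -2 + \frac{A + 2 A^{2}}{7} = -2 + \left(\frac{A}{7} + \frac{2 A^{2}}{7}\right) = -2 + \frac{A}{7} + \frac{2 A^{2}}{7}$)
$C = 8773$ ($C = -2 + \frac{1}{7} \cdot 175 + \frac{2 \cdot 175^{2}}{7} = -2 + 25 + \frac{2}{7} \cdot 30625 = -2 + 25 + 8750 = 8773$)
$\left(-7530 + 25 \left(-84\right)\right) + C = \left(-7530 + 25 \left(-84\right)\right) + 8773 = \left(-7530 - 2100\right) + 8773 = -9630 + 8773 = -857$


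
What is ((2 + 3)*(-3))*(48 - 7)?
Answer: -615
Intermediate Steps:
((2 + 3)*(-3))*(48 - 7) = (5*(-3))*41 = -15*41 = -615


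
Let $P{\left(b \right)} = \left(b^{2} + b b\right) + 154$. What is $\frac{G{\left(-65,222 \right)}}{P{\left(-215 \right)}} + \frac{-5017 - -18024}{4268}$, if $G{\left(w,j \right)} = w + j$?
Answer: $\frac{75323144}{24702117} \approx 3.0493$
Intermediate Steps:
$P{\left(b \right)} = 154 + 2 b^{2}$ ($P{\left(b \right)} = \left(b^{2} + b^{2}\right) + 154 = 2 b^{2} + 154 = 154 + 2 b^{2}$)
$G{\left(w,j \right)} = j + w$
$\frac{G{\left(-65,222 \right)}}{P{\left(-215 \right)}} + \frac{-5017 - -18024}{4268} = \frac{222 - 65}{154 + 2 \left(-215\right)^{2}} + \frac{-5017 - -18024}{4268} = \frac{157}{154 + 2 \cdot 46225} + \left(-5017 + 18024\right) \frac{1}{4268} = \frac{157}{154 + 92450} + 13007 \cdot \frac{1}{4268} = \frac{157}{92604} + \frac{13007}{4268} = \frac{75323144}{24702117}$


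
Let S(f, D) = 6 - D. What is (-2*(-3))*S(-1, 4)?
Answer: 12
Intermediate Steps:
(-2*(-3))*S(-1, 4) = (-2*(-3))*(6 - 1*4) = 6*(6 - 4) = 6*2 = 12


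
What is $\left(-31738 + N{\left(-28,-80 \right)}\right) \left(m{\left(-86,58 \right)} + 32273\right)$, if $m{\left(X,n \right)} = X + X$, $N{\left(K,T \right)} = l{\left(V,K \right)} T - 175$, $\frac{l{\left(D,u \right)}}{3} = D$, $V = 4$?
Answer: $-1055256173$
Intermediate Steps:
$l{\left(D,u \right)} = 3 D$
$N{\left(K,T \right)} = -175 + 12 T$ ($N{\left(K,T \right)} = 3 \cdot 4 T - 175 = 12 T - 175 = -175 + 12 T$)
$m{\left(X,n \right)} = 2 X$
$\left(-31738 + N{\left(-28,-80 \right)}\right) \left(m{\left(-86,58 \right)} + 32273\right) = \left(-31738 + \left(-175 + 12 \left(-80\right)\right)\right) \left(2 \left(-86\right) + 32273\right) = \left(-31738 - 1135\right) \left(-172 + 32273\right) = \left(-31738 - 1135\right) 32101 = \left(-32873\right) 32101 = -1055256173$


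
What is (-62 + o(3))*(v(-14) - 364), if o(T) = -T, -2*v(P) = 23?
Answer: 48815/2 ≈ 24408.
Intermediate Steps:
v(P) = -23/2 (v(P) = -½*23 = -23/2)
(-62 + o(3))*(v(-14) - 364) = (-62 - 1*3)*(-23/2 - 364) = (-62 - 3)*(-751/2) = -65*(-751/2) = 48815/2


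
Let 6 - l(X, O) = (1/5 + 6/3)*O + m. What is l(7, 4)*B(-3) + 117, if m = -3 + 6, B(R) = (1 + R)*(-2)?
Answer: 469/5 ≈ 93.800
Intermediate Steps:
B(R) = -2 - 2*R
m = 3
l(X, O) = 3 - 11*O/5 (l(X, O) = 6 - ((1/5 + 6/3)*O + 3) = 6 - ((1*(1/5) + 6*(1/3))*O + 3) = 6 - ((1/5 + 2)*O + 3) = 6 - (11*O/5 + 3) = 6 - (3 + 11*O/5) = 6 + (-3 - 11*O/5) = 3 - 11*O/5)
l(7, 4)*B(-3) + 117 = (3 - 11/5*4)*(-2 - 2*(-3)) + 117 = (3 - 44/5)*(-2 + 6) + 117 = -29/5*4 + 117 = -116/5 + 117 = 469/5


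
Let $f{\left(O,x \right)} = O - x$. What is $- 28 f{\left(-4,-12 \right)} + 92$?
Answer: $-132$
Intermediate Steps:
$- 28 f{\left(-4,-12 \right)} + 92 = - 28 \left(-4 - -12\right) + 92 = - 28 \left(-4 + 12\right) + 92 = \left(-28\right) 8 + 92 = -224 + 92 = -132$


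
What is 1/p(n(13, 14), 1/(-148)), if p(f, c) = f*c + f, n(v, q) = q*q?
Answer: 37/7203 ≈ 0.0051368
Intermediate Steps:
n(v, q) = q**2
p(f, c) = f + c*f (p(f, c) = c*f + f = f + c*f)
1/p(n(13, 14), 1/(-148)) = 1/(14**2*(1 + 1/(-148))) = 1/(196*(1 - 1/148)) = 1/(196*(147/148)) = 1/(7203/37) = 37/7203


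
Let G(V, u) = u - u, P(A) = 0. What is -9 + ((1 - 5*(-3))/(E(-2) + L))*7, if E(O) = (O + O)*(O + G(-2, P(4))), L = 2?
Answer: 11/5 ≈ 2.2000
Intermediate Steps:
G(V, u) = 0
E(O) = 2*O² (E(O) = (O + O)*(O + 0) = (2*O)*O = 2*O²)
-9 + ((1 - 5*(-3))/(E(-2) + L))*7 = -9 + ((1 - 5*(-3))/(2*(-2)² + 2))*7 = -9 + ((1 + 15)/(2*4 + 2))*7 = -9 + (16/(8 + 2))*7 = -9 + (16/10)*7 = -9 + (16*(⅒))*7 = -9 + (8/5)*7 = -9 + 56/5 = 11/5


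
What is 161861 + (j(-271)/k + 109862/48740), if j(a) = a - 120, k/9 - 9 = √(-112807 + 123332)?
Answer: 20598745134557/127260140 - 1955*√421/93996 ≈ 1.6186e+5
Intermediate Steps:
k = 81 + 45*√421 (k = 81 + 9*√(-112807 + 123332) = 81 + 9*√10525 = 81 + 9*(5*√421) = 81 + 45*√421 ≈ 1004.3)
j(a) = -120 + a
161861 + (j(-271)/k + 109862/48740) = 161861 + ((-120 - 271)/(81 + 45*√421) + 109862/48740) = 161861 + (-391/(81 + 45*√421) + 109862*(1/48740)) = 161861 + (-391/(81 + 45*√421) + 54931/24370) = 161861 + (54931/24370 - 391/(81 + 45*√421)) = 3944607501/24370 - 391/(81 + 45*√421)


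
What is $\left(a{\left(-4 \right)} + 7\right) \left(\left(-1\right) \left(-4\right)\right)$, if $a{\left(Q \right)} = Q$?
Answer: $12$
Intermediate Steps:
$\left(a{\left(-4 \right)} + 7\right) \left(\left(-1\right) \left(-4\right)\right) = \left(-4 + 7\right) \left(\left(-1\right) \left(-4\right)\right) = 3 \cdot 4 = 12$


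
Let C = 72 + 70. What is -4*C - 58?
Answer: -626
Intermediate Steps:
C = 142
-4*C - 58 = -4*142 - 58 = -568 - 58 = -626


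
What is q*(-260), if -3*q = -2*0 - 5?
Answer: -1300/3 ≈ -433.33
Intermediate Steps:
q = 5/3 (q = -(-2*0 - 5)/3 = -(0 - 5)/3 = -1/3*(-5) = 5/3 ≈ 1.6667)
q*(-260) = (5/3)*(-260) = -1300/3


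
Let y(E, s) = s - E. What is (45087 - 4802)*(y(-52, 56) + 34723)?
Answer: 1403166835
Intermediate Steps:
(45087 - 4802)*(y(-52, 56) + 34723) = (45087 - 4802)*((56 - 1*(-52)) + 34723) = 40285*((56 + 52) + 34723) = 40285*(108 + 34723) = 40285*34831 = 1403166835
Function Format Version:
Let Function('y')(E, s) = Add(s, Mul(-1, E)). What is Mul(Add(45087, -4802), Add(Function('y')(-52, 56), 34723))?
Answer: 1403166835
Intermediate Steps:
Mul(Add(45087, -4802), Add(Function('y')(-52, 56), 34723)) = Mul(Add(45087, -4802), Add(Add(56, Mul(-1, -52)), 34723)) = Mul(40285, Add(Add(56, 52), 34723)) = Mul(40285, Add(108, 34723)) = Mul(40285, 34831) = 1403166835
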